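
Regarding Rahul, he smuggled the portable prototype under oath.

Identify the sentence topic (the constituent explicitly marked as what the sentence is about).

Rahul

The construction explicitly marks "Rahul" as what the sentence is about — the topic.
The remainder of the clause is the comment (what is said about the topic).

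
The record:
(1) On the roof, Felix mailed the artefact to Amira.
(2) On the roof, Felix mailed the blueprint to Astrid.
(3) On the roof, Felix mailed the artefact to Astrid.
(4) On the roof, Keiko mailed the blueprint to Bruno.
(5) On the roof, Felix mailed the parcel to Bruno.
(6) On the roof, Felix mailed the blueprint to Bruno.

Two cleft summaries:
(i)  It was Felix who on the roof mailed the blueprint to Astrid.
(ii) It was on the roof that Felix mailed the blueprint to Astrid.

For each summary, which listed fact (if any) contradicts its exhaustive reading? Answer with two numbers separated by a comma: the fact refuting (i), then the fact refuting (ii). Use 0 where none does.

0, 0

(i): focus "Felix". No fact shares the blueprint as thing and Astrid as recipient and on the roof as setting with a different agent. 0.
(ii): focus "on the roof". No fact shares Felix as agent and the blueprint as thing and Astrid as recipient with a different setting. 0.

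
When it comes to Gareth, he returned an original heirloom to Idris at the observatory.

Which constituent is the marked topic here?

Gareth

The construction explicitly marks "Gareth" as what the sentence is about — the topic.
The remainder of the clause is the comment (what is said about the topic).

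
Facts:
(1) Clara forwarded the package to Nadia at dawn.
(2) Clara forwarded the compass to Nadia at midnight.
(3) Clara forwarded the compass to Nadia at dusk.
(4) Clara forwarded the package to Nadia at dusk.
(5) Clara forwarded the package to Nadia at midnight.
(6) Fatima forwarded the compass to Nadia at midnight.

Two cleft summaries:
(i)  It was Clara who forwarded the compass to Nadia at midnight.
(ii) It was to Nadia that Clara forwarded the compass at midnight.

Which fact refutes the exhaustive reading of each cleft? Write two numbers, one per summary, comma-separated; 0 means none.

6, 0

Summary (i) focuses "Clara" (the agent); background the compass as thing and Nadia as recipient and at midnight as setting. Fact (6) matches that background with agent = Fatima — refutes (i).
Summary (ii) focuses "Nadia" (the recipient); background Clara as agent and the compass as thing and at midnight as setting. No fact matches that background with a different recipient, so 0.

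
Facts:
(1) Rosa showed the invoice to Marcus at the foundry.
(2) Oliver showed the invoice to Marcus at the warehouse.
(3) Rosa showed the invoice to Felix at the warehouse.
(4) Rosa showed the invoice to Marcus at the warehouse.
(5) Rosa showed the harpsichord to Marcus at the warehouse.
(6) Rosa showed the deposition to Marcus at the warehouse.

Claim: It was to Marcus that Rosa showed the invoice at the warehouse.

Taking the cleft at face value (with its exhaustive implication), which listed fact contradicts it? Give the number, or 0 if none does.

The cleft puts "Marcus" in focus and presupposes the open proposition with same agent, thing, setting (Rosa / the invoice / at the warehouse).
The exhaustive reading says no other recipient fits that background.
But fact (3) also has same agent, thing, setting (Rosa / the invoice / at the warehouse), with recipient = Felix — so the exhaustive reading fails.

3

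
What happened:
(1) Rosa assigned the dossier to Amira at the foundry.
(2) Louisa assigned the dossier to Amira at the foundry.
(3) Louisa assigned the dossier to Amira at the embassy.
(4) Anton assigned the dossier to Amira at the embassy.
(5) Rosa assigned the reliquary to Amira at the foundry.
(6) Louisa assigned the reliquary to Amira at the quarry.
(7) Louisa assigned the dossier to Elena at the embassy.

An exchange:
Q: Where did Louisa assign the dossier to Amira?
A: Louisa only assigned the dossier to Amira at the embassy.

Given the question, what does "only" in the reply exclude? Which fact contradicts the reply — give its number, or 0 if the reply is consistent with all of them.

The question "Where did ...?" targets the setting, so in the reply the focus falls on "at the embassy".
So "only" ranges over settings; the rest (same agent, thing, recipient (Louisa / the dossier / Amira)) is presupposed.
Fact (2) keeps same agent, thing, recipient (Louisa / the dossier / Amira) but has setting = at the foundry; that refutes the reply.
(Fact (7) would refute a reading with focus on the recipient — but that is not what the question asks.)

2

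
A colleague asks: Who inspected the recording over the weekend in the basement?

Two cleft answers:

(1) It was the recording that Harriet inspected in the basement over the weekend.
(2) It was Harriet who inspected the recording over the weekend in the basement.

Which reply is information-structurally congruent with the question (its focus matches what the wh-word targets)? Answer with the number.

2

The question word "who" targets the subject (agent).
Option (1) clefts "the recording" — the direct object, not what was asked.
Option (2) clefts "Harriet" — that matches what the question asks about.
So the congruent reply is (2).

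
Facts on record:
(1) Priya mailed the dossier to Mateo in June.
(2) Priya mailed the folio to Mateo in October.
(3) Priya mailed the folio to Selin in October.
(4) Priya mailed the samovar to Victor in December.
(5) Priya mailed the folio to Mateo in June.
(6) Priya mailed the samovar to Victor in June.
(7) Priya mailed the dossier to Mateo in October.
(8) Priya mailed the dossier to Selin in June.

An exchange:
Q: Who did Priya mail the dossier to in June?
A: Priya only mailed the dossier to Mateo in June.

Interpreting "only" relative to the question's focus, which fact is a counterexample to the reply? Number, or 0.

8

Answering "Who did ... to ...?" puts focus on the recipient — here, "Mateo".
So "only" ranges over recipients; the rest (Priya as agent and the dossier as thing and in June as setting) is presupposed.
Fact (8) shares the background with a different recipient (Selin) — counterexample.
(Fact (7) would refute a reading with focus on the setting — but that is not what the question asks.)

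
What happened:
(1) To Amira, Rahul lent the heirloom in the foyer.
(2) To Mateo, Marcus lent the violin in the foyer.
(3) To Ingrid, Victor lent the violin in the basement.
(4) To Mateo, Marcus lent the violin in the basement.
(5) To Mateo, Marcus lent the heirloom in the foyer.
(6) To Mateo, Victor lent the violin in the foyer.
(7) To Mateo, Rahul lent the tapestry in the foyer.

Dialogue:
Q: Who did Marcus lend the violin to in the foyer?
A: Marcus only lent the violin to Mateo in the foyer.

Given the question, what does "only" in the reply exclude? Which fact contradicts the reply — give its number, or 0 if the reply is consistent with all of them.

Answering "Who did ... to ...?" puts focus on the recipient — here, "Mateo".
"Only" then excludes alternative recipients while the background — agent = Marcus, thing = the violin, setting = in the foyer — is held fixed.
No fact keeps agent = Marcus, thing = the violin, setting = in the foyer while changing the recipient; every other fact differs on something backgrounded. The reply stands.
(Fact (4) would refute a reading with focus on the setting — but that is not what the question asks.)

0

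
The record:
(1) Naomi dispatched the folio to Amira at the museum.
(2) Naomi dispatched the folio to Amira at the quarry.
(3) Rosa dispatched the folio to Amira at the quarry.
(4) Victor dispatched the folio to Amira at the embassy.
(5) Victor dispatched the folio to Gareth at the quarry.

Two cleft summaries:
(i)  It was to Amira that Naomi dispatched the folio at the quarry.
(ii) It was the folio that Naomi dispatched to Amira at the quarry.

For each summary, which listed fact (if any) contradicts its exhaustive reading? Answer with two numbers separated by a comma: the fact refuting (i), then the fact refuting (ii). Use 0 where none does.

(i): focus "Amira". No fact shares Naomi as agent and the folio as thing and at the quarry as setting with a different recipient. 0.
(ii): focus "the folio". No fact shares Naomi as agent and Amira as recipient and at the quarry as setting with a different thing. 0.

0, 0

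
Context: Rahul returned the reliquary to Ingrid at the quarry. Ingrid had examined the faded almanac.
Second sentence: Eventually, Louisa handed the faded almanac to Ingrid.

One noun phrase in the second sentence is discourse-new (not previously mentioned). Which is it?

Louisa

"the faded almanac" and "Ingrid" in the second sentence are given — already mentioned in the context.
"Louisa" has no antecedent in the context; it is discourse-new.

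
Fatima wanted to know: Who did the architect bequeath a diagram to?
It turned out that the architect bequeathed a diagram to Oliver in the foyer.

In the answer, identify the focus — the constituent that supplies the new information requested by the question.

The wh-word "who" asks about the recipient.
In the answer, "the architect" and "a diagram" are given — repeated from the question.
"in the foyer" is also new, but it specifies the location, which is not what the question asks about — so it is not the focus.
The constituent filling the recipient gap is "to Oliver"; that is the focus.

to Oliver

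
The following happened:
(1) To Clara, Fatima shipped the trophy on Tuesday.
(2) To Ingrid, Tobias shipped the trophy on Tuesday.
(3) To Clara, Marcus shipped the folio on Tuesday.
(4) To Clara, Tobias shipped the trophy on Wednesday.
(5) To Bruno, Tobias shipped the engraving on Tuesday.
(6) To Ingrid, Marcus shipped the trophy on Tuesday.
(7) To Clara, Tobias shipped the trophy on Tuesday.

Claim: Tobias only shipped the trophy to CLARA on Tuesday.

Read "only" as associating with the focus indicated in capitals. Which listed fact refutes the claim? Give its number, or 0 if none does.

2

Focus (in capitals) is "Clara" — the recipient. "Only" excludes alternative recipients while holding fixed same agent, thing, setting (Tobias / the trophy / on Tuesday).
Fact (2) matches on same agent, thing, setting (Tobias / the trophy / on Tuesday), but has recipient = Ingrid instead. That refutes the claim.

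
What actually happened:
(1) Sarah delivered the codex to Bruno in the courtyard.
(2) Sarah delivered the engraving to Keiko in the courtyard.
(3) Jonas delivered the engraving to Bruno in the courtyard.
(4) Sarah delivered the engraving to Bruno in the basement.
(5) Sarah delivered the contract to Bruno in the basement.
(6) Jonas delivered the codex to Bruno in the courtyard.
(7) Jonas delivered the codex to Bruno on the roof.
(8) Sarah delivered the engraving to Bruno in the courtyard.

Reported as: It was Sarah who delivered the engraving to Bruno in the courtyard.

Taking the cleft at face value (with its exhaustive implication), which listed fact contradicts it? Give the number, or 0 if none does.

Focus of the cleft: "Sarah" (the agent). Presupposed background: same thing, recipient, setting (the engraving / Bruno / in the courtyard).
Exhaustivity: Sarah is the only agent satisfying that background.
Fact (3) shares the background but with agent = Jonas; exhaustivity is violated.

3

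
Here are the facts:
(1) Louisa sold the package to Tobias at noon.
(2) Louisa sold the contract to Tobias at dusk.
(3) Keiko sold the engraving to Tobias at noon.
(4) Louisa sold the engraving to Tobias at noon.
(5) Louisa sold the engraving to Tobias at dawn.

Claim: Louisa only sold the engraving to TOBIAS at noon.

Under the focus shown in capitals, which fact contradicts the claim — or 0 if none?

0

Focus (in capitals) is "Tobias" — the recipient. "Only" excludes alternative recipients while holding fixed Louisa as agent and the engraving as thing and at noon as setting.
Every other fact changes something in the background, not just the recipient. Nothing refutes the claim.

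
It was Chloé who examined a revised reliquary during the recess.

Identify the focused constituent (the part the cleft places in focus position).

In an it-cleft "It was X that/who ...", the clefted constituent X is the focus; the that/who-clause expresses the presupposed open proposition.
Here the focus is "Chloé". The backgrounded (presupposed) material includes "a revised reliquary" and "during the recess".

Chloé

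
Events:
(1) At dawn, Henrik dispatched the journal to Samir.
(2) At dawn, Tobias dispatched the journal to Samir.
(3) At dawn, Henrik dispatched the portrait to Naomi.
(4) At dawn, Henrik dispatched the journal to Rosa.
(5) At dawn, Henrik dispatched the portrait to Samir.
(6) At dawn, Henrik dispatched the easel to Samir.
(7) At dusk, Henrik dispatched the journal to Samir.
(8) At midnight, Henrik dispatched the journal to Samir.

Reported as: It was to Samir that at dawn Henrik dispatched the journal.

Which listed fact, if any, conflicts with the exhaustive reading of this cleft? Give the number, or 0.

The cleft puts "Samir" in focus and presupposes the open proposition with agent = Henrik, thing = the journal, setting = at dawn.
Exhaustivity: Samir is the only recipient satisfying that background.
Fact (4) shares the background but with recipient = Rosa; exhaustivity is violated.

4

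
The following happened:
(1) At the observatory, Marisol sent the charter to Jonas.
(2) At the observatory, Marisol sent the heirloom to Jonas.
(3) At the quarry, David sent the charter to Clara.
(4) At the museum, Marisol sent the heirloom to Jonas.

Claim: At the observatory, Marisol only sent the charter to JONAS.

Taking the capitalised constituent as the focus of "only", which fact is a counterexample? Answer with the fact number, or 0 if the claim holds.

The capitals mark "Jonas" as focus. So "only" rules out other recipients, with the rest (agent = Marisol, thing = the charter, setting = at the observatory) as background.
Every other fact changes something in the background, not just the recipient. Nothing refutes the claim.

0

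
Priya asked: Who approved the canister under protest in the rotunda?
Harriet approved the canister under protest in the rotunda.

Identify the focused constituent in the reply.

The wh-word "who" asks about the subject (agent).
In the answer, "the canister", "under protest" and "in the rotunda" are given — repeated from the question.
The constituent filling the subject (agent) gap is "Harriet"; that is the focus and would carry nuclear stress.

Harriet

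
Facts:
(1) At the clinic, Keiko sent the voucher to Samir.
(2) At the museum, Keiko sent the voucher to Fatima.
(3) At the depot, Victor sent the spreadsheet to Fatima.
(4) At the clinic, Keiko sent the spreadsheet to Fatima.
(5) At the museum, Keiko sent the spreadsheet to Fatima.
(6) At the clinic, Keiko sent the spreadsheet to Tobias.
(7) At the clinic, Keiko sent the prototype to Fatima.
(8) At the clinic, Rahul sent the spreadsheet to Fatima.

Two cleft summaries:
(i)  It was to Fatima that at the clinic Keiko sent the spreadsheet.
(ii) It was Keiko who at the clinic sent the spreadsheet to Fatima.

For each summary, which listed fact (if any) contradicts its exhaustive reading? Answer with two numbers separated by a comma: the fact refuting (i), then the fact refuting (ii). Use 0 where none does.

Summary (i) focuses "Fatima" (the recipient); background agent = Keiko, thing = the spreadsheet, setting = at the clinic. Fact (6) matches that background with recipient = Tobias — refutes (i).
Summary (ii) focuses "Keiko" (the agent); background thing = the spreadsheet, recipient = Fatima, setting = at the clinic. Fact (8) matches that background with agent = Rahul — refutes (ii).

6, 8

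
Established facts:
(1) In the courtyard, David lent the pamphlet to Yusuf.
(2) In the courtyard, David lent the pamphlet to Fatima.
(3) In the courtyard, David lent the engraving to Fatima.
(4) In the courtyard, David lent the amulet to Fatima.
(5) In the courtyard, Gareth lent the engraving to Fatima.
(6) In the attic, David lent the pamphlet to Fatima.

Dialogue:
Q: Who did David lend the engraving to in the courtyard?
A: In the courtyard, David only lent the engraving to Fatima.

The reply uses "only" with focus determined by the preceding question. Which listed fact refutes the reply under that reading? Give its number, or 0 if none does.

Answering "Who did ... to ...?" puts focus on the recipient — here, "Fatima".
"Only" then excludes alternative recipients while the background — agent = David, thing = the engraving, setting = in the courtyard — is held fixed.
No listed fact shares that background with another recipient. Nothing contradicts the reply.
(Fact (2) would refute a reading with focus on the thing — but that is not what the question asks.)

0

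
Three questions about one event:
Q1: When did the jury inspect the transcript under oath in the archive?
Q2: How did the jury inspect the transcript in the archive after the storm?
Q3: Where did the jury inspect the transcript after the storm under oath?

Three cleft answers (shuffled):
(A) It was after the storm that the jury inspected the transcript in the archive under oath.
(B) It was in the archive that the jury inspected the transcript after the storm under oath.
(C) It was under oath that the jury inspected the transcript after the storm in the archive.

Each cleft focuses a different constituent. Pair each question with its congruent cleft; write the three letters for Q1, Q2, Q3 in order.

ACB

Q1 asks about the time; cleft (A) focuses "after the storm", which is the time — so Q1 → A.
Q2 asks about the manner; cleft (C) focuses "under oath", which is the manner — so Q2 → C.
Q3 asks about the location; cleft (B) focuses "in the archive", which is the location — so Q3 → B.
Mapping: Q1→A, Q2→C, Q3→B.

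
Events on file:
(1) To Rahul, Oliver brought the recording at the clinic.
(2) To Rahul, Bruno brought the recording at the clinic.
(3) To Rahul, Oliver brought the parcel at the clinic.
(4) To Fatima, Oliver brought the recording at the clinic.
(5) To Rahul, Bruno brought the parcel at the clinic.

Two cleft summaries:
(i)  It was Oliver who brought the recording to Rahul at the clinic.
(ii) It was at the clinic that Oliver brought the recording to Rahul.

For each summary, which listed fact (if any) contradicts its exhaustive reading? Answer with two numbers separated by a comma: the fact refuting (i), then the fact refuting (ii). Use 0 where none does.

2, 0

(i): focus "Oliver". Looking for same thing, recipient, setting (the recording / Rahul / at the clinic) with some other agent — fact (2) has Bruno there. Refuted.
(ii): focus "at the clinic". No fact shares same agent, thing, recipient (Oliver / the recording / Rahul) with a different setting. 0.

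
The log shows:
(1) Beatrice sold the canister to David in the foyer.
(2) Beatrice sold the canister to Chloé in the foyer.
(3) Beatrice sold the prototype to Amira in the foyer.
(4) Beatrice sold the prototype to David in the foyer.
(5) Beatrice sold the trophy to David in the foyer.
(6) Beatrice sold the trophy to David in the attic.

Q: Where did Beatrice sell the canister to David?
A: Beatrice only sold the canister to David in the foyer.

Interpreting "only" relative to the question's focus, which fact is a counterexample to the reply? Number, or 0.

Answering "Where did ...?" puts focus on the setting — here, "in the foyer".
So "only" ranges over settings; the rest (same agent, thing, recipient (Beatrice / the canister / David)) is presupposed.
No fact keeps same agent, thing, recipient (Beatrice / the canister / David) while changing the setting; every other fact differs on something backgrounded. The reply stands.
(Fact (4) would refute a reading with focus on the thing — but that is not what the question asks.)

0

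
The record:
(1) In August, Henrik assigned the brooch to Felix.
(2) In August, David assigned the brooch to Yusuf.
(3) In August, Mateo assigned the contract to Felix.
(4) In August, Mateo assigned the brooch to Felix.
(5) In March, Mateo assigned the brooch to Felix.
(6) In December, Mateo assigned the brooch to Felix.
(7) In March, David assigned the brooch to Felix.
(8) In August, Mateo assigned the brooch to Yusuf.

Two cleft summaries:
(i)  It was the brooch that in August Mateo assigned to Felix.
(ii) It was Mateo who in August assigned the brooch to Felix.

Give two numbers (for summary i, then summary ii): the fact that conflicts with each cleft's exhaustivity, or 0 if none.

3, 1

Summary (i) focuses "the brooch" (the thing); background same agent, recipient, setting (Mateo / Felix / in August). Fact (3) matches that background with thing = the contract — refutes (i).
Summary (ii) focuses "Mateo" (the agent); background same thing, recipient, setting (the brooch / Felix / in August). Fact (1) matches that background with agent = Henrik — refutes (ii).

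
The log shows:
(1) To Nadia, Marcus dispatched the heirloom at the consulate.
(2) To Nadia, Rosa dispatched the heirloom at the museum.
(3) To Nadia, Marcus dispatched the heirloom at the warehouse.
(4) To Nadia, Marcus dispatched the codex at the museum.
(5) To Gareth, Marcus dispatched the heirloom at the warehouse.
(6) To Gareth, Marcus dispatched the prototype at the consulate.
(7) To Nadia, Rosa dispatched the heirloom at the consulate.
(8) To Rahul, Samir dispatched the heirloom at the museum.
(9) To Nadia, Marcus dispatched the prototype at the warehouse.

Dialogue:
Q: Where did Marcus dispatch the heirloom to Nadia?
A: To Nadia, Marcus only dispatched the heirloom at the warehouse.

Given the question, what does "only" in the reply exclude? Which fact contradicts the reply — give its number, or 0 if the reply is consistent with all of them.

Answering "Where did ...?" puts focus on the setting — here, "at the warehouse".
So "only" ranges over settings; the rest (Marcus as agent and the heirloom as thing and Nadia as recipient) is presupposed.
Fact (1) keeps Marcus as agent and the heirloom as thing and Nadia as recipient but has setting = at the consulate; that refutes the reply.
(Fact (5) would refute a reading with focus on the recipient — but that is not what the question asks.)

1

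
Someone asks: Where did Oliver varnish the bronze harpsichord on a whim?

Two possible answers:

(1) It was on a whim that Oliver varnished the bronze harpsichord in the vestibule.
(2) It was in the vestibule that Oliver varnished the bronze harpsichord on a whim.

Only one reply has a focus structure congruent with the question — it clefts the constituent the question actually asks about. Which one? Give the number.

The question word "where" targets the location.
Option (1) clefts "on a whim" — the manner, not what was asked.
Option (2) clefts "in the vestibule" — that matches what the question asks about.
So the congruent reply is (2).

2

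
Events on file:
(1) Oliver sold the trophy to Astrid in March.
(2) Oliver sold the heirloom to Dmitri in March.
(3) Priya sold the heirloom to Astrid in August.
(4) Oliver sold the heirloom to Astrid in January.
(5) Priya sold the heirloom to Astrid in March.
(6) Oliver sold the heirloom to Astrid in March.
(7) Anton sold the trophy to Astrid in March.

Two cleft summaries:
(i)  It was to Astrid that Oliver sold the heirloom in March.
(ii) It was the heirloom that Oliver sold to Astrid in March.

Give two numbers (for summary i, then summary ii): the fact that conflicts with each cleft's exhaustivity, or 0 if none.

2, 1

Summary (i) focuses "Astrid" (the recipient); background same agent, thing, setting (Oliver / the heirloom / in March). Fact (2) matches that background with recipient = Dmitri — refutes (i).
Summary (ii) focuses "the heirloom" (the thing); background same agent, recipient, setting (Oliver / Astrid / in March). Fact (1) matches that background with thing = the trophy — refutes (ii).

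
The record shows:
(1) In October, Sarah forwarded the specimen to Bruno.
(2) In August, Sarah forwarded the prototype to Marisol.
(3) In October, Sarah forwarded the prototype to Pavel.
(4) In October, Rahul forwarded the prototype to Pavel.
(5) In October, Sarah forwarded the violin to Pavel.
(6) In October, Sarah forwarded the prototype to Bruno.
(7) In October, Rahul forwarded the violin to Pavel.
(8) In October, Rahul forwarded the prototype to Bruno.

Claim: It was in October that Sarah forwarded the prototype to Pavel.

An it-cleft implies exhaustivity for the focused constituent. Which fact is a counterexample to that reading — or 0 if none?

0

Focus of the cleft: "in October" (the setting). Presupposed background: same agent, thing, recipient (Sarah / the prototype / Pavel).
Exhaustivity: in October is the only setting satisfying that background.
Every other fact differs from the presupposition on some backgrounded slot, so none challenges the exhaustivity.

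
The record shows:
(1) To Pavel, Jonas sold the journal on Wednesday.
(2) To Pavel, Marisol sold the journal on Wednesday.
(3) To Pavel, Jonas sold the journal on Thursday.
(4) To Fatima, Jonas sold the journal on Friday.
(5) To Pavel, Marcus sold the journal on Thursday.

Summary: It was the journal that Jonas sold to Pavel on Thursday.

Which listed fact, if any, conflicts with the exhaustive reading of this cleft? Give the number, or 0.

The cleft puts "the journal" in focus and presupposes the open proposition with agent = Jonas, recipient = Pavel, setting = on Thursday.
The exhaustive reading says no other thing fits that background.
No listed fact matches the background with a different thing. Exhaustivity holds.

0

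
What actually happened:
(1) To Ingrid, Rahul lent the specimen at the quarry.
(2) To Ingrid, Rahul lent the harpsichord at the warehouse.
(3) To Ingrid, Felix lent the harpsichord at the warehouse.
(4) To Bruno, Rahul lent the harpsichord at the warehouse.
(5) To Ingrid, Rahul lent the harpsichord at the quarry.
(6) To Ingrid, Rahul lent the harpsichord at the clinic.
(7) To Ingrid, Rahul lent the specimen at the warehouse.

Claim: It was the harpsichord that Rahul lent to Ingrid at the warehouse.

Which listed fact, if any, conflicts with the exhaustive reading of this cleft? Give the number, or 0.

7

The cleft puts "the harpsichord" in focus and presupposes the open proposition with same agent, recipient, setting (Rahul / Ingrid / at the warehouse).
Exhaustivity: the harpsichord is the only thing satisfying that background.
But fact (7) also has same agent, recipient, setting (Rahul / Ingrid / at the warehouse), with thing = the specimen — so the exhaustive reading fails.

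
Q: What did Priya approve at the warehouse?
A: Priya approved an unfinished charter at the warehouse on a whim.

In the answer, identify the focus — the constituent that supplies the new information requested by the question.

The wh-word "what" asks about the direct object.
In the answer, "Priya" and "at the warehouse" are given — repeated from the question.
"on a whim" is also new, but it specifies the manner, which is not what the question asks about — so it is not the focus.
The constituent filling the direct object gap is "an unfinished charter"; that is the focus.

an unfinished charter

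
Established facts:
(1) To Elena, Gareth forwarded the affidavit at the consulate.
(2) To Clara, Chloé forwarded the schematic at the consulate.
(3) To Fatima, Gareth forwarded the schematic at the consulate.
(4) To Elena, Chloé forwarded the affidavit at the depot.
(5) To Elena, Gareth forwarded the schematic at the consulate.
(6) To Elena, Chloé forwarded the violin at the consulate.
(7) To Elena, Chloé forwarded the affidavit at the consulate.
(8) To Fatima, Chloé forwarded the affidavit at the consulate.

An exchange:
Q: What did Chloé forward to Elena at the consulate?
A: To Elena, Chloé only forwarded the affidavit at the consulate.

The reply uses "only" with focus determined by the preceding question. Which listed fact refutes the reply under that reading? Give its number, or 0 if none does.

6

Answering "What did ...?" puts focus on the thing — here, "the affidavit".
So "only" ranges over things; the rest (same agent, recipient, setting (Chloé / Elena / at the consulate)) is presupposed.
Fact (6) keeps same agent, recipient, setting (Chloé / Elena / at the consulate) but has thing = the violin; that refutes the reply.
(Fact (8) would refute a reading with focus on the recipient — but that is not what the question asks.)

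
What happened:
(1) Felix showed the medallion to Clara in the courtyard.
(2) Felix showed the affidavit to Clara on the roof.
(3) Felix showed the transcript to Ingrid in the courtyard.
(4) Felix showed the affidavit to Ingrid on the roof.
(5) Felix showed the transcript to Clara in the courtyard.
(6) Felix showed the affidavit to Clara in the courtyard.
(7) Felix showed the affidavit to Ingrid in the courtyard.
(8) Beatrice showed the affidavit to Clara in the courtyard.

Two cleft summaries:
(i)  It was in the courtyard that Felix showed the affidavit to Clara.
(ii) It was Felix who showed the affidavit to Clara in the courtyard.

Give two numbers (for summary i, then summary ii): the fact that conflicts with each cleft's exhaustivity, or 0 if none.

(i): focus "in the courtyard". Looking for Felix as agent and the affidavit as thing and Clara as recipient with some other setting — fact (2) has on the roof there. Refuted.
(ii): focus "Felix". Looking for the affidavit as thing and Clara as recipient and in the courtyard as setting with some other agent — fact (8) has Beatrice there. Refuted.

2, 8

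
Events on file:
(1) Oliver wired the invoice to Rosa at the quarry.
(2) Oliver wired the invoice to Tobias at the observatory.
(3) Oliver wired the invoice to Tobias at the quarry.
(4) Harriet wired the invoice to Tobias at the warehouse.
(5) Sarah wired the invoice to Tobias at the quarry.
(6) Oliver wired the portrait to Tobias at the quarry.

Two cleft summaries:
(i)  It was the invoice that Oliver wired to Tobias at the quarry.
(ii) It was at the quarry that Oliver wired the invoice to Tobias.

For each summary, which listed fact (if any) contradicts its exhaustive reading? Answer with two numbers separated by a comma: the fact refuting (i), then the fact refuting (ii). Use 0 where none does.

Summary (i) focuses "the invoice" (the thing); background Oliver as agent and Tobias as recipient and at the quarry as setting. Fact (6) matches that background with thing = the portrait — refutes (i).
Summary (ii) focuses "at the quarry" (the setting); background Oliver as agent and the invoice as thing and Tobias as recipient. Fact (2) matches that background with setting = at the observatory — refutes (ii).

6, 2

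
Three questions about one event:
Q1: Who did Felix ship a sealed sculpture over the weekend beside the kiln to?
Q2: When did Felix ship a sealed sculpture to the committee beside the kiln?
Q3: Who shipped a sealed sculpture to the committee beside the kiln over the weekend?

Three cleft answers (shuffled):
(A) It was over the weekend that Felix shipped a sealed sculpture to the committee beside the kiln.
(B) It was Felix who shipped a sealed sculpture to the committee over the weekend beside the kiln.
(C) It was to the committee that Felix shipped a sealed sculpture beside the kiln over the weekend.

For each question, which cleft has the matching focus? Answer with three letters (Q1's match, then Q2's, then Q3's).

CAB

Q1 asks about the recipient; cleft (C) focuses "to the committee", which is the recipient — so Q1 → C.
Q2 asks about the time; cleft (A) focuses "over the weekend", which is the time — so Q2 → A.
Q3 asks about the subject (agent); cleft (B) focuses "Felix", which is the subject (agent) — so Q3 → B.
Mapping: Q1→C, Q2→A, Q3→B.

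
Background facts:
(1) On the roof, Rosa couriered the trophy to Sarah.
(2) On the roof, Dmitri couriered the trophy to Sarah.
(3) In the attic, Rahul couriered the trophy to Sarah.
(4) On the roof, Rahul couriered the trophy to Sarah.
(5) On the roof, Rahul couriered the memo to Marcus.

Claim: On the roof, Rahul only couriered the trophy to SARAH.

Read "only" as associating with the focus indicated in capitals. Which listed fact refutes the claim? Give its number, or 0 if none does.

Focus (in capitals) is "Sarah" — the recipient. "Only" excludes alternative recipients while holding fixed same agent, thing, setting (Rahul / the trophy / on the roof).
Every other fact changes something in the background, not just the recipient. Nothing refutes the claim.

0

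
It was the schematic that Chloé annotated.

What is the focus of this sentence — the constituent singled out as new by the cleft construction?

In an it-cleft "It was X that/who ...", the clefted constituent X is the focus; the that/who-clause expresses the presupposed open proposition.
Here the focus is "the schematic". The backgrounded (presupposed) material includes "Chloé".

the schematic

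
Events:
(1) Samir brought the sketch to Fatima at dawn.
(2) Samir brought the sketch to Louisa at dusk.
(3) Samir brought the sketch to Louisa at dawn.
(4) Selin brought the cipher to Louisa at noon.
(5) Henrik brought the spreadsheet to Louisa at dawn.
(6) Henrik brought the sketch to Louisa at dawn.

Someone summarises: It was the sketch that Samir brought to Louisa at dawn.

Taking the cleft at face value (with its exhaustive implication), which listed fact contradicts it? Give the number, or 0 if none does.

0

Focus of the cleft: "the sketch" (the thing). Presupposed background: Samir as agent and Louisa as recipient and at dawn as setting.
The exhaustive reading says no other thing fits that background.
No listed fact matches the background with a different thing. Exhaustivity holds.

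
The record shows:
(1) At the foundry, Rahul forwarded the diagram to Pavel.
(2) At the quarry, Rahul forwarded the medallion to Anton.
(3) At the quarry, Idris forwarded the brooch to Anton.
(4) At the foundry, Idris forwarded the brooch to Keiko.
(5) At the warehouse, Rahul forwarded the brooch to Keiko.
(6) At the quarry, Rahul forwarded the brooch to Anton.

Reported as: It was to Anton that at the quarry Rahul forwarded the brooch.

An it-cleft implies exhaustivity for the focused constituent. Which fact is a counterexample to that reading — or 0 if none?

0

Focus of the cleft: "Anton" (the recipient). Presupposed background: Rahul as agent and the brooch as thing and at the quarry as setting.
Exhaustivity: Anton is the only recipient satisfying that background.
No listed fact matches the background with a different recipient. Exhaustivity holds.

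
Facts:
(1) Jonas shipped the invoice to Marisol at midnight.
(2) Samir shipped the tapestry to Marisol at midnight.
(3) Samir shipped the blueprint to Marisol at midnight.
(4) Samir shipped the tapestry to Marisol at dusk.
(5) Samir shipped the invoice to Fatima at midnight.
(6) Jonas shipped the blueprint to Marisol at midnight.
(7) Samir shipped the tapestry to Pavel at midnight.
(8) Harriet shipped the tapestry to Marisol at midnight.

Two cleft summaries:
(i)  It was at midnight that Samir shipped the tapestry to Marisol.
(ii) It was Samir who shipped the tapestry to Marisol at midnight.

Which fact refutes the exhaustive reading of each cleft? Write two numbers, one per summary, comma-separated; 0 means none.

Summary (i) focuses "at midnight" (the setting); background Samir as agent and the tapestry as thing and Marisol as recipient. Fact (4) matches that background with setting = at dusk — refutes (i).
Summary (ii) focuses "Samir" (the agent); background the tapestry as thing and Marisol as recipient and at midnight as setting. Fact (8) matches that background with agent = Harriet — refutes (ii).

4, 8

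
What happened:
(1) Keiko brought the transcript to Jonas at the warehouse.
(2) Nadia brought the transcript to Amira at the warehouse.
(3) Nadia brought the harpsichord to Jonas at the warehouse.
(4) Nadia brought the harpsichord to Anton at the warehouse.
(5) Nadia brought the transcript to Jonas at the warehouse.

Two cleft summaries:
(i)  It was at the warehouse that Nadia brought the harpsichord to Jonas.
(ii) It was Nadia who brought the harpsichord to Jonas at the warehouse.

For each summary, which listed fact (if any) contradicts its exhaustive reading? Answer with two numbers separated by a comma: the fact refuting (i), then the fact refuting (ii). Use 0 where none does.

Summary (i) focuses "at the warehouse" (the setting); background same agent, thing, recipient (Nadia / the harpsichord / Jonas). No fact matches that background with a different setting, so 0.
Summary (ii) focuses "Nadia" (the agent); background same thing, recipient, setting (the harpsichord / Jonas / at the warehouse). No fact matches that background with a different agent, so 0.

0, 0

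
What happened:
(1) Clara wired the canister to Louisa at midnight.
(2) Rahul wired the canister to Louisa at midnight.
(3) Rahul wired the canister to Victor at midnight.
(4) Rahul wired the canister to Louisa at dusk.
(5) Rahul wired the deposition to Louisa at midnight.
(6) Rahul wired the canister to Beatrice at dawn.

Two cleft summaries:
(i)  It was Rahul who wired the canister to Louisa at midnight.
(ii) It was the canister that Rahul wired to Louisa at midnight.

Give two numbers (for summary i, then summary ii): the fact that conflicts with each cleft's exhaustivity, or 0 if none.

Summary (i) focuses "Rahul" (the agent); background same thing, recipient, setting (the canister / Louisa / at midnight). Fact (1) matches that background with agent = Clara — refutes (i).
Summary (ii) focuses "the canister" (the thing); background same agent, recipient, setting (Rahul / Louisa / at midnight). Fact (5) matches that background with thing = the deposition — refutes (ii).

1, 5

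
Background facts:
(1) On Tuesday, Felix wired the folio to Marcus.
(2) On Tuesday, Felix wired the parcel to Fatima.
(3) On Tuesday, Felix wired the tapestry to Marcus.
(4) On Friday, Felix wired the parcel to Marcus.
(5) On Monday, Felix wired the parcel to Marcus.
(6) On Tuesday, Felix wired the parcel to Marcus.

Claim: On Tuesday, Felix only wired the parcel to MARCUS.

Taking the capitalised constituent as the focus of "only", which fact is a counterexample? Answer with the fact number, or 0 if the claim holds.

2

Focus (in capitals) is "Marcus" — the recipient. "Only" excludes alternative recipients while holding fixed Felix as agent and the parcel as thing and on Tuesday as setting.
Fact (2) shares the background but differs in recipient (Fatima) — a counterexample.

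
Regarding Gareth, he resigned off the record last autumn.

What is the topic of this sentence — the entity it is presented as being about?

The construction explicitly marks "Gareth" as what the sentence is about — the topic.
The remainder of the clause is the comment (what is said about the topic).

Gareth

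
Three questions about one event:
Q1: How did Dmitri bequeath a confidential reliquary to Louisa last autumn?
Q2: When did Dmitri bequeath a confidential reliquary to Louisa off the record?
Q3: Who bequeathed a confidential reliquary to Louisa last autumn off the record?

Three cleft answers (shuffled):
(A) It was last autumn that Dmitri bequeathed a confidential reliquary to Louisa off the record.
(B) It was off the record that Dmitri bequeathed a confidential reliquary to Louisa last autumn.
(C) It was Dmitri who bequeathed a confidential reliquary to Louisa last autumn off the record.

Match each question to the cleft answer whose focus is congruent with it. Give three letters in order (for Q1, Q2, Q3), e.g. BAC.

BAC

Q1 asks about the manner; cleft (B) focuses "off the record", which is the manner — so Q1 → B.
Q2 asks about the time; cleft (A) focuses "last autumn", which is the time — so Q2 → A.
Q3 asks about the subject (agent); cleft (C) focuses "Dmitri", which is the subject (agent) — so Q3 → C.
Mapping: Q1→B, Q2→A, Q3→C.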